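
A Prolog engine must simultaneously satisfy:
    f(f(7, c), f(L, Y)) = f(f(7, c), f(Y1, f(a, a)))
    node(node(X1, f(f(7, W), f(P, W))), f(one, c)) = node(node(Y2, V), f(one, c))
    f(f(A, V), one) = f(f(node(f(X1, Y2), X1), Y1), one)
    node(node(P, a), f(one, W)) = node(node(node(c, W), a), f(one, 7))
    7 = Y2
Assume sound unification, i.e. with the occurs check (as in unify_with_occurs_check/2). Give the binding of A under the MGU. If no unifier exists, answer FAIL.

Decompose f/2: f(7, c) = f(7, c),  f(L, Y) = f(Y1, f(a, a)).
Delete trivial equation f(7, c) = f(7, c).
Decompose f/2: L = Y1,  Y = f(a, a).
Bind L := Y1; no other remaining equation mentions L.
Bind Y := f(a, a); no other remaining equation mentions Y.
Decompose node/2: node(X1, f(f(7, W), f(P, W))) = node(Y2, V),  f(one, c) = f(one, c).
Decompose node/2: X1 = Y2,  f(f(7, W), f(P, W)) = V.
Bind X1 := Y2; substituting into the one remaining equation that mentions X1 gives: f(f(A, V), one) = f(f(node(f(Y2, Y2), Y2), Y1), one).
Bind V := f(f(7, W), f(P, W)); substituting into the one remaining equation that mentions V gives: f(f(A, f(f(7, W), f(P, W))), one) = f(f(node(f(Y2, Y2), Y2), Y1), one).
Delete trivial equation f(one, c) = f(one, c).
Decompose f/2: f(A, f(f(7, W), f(P, W))) = f(node(f(Y2, Y2), Y2), Y1),  one = one.
Decompose f/2: A = node(f(Y2, Y2), Y2),  f(f(7, W), f(P, W)) = Y1.
Bind A := node(f(Y2, Y2), Y2); no other remaining equation mentions A.
Bind Y1 := f(f(7, W), f(P, W)); no other remaining equation mentions Y1. Substituting into the earlier binding gives L := f(f(7, W), f(P, W)).
Delete trivial equation one = one.
Decompose node/2: node(P, a) = node(node(c, W), a),  f(one, W) = f(one, 7).
Decompose node/2: P = node(c, W),  a = a.
Bind P := node(c, W); no other remaining equation mentions P. Substituting into the earlier bindings gives L := f(f(7, W), f(node(c, W), W)), V := f(f(7, W), f(node(c, W), W)), Y1 := f(f(7, W), f(node(c, W), W)).
Delete trivial equation a = a.
Decompose f/2: one = one,  W = 7.
Delete trivial equation one = one.
Bind W := 7; no other remaining equation mentions W. Substituting into the earlier bindings gives L := f(f(7, 7), f(node(c, 7), 7)), V := f(f(7, 7), f(node(c, 7), 7)), Y1 := f(f(7, 7), f(node(c, 7), 7)), P := node(c, 7).
Bind Y2 := 7. Substituting into the earlier bindings gives X1 := 7, A := node(f(7, 7), 7).
MGU = { L -> f(f(7, 7), f(node(c, 7), 7)), Y -> f(a, a), X1 -> 7, V -> f(f(7, 7), f(node(c, 7), 7)), A -> node(f(7, 7), 7), Y1 -> f(f(7, 7), f(node(c, 7), 7)), P -> node(c, 7), W -> 7, Y2 -> 7 }, so A -> node(f(7, 7), 7).

node(f(7, 7), 7)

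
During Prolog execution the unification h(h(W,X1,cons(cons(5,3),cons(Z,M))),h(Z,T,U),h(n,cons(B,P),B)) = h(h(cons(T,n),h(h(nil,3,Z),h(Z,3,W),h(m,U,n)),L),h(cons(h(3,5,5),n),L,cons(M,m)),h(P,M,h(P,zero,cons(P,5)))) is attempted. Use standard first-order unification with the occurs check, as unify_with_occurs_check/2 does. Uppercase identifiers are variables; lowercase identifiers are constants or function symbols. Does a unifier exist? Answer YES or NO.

YES

Decompose h/3: h(W,X1,cons(cons(5,3),cons(Z,M))) = h(cons(T,n),h(h(nil,3,Z),h(Z,3,W),h(m,U,n)),L),  h(Z,T,U) = h(cons(h(3,5,5),n),L,cons(M,m)),  h(n,cons(B,P),B) = h(P,M,h(P,zero,cons(P,5))).
Decompose h/3: W = cons(T,n),  X1 = h(h(nil,3,Z),h(Z,3,W),h(m,U,n)),  cons(cons(5,3),cons(Z,M)) = L.
Bind W := cons(T,n); substituting into the one remaining equation that mentions W gives: X1 = h(h(nil,3,Z),h(Z,3,cons(T,n)),h(m,U,n)).
Bind X1 := h(h(nil,3,Z),h(Z,3,cons(T,n)),h(m,U,n)); no other remaining equation mentions X1.
Bind L := cons(cons(5,3),cons(Z,M)); substituting into the one remaining equation that mentions L gives: h(Z,T,U) = h(cons(h(3,5,5),n),cons(cons(5,3),cons(Z,M)),cons(M,m)).
Decompose h/3: Z = cons(h(3,5,5),n),  T = cons(cons(5,3),cons(Z,M)),  U = cons(M,m).
Bind Z := cons(h(3,5,5),n); substituting into the one remaining equation that mentions Z gives: T = cons(cons(5,3),cons(cons(h(3,5,5),n),M)). Substituting into the earlier bindings gives X1 := h(h(nil,3,cons(h(3,5,5),n)),h(cons(h(3,5,5),n),3,cons(T,n)),h(m,U,n)), L := cons(cons(5,3),cons(cons(h(3,5,5),n),M)).
Bind T := cons(cons(5,3),cons(cons(h(3,5,5),n),M)); no other remaining equation mentions T. Substituting into the earlier bindings gives W := cons(cons(cons(5,3),cons(cons(h(3,5,5),n),M)),n), X1 := h(h(nil,3,cons(h(3,5,5),n)),h(cons(h(3,5,5),n),3,cons(cons(cons(5,3),cons(cons(h(3,5,5),n),M)),n)),h(m,U,n)).
Bind U := cons(M,m); no other remaining equation mentions U. Substituting into the earlier binding gives X1 := h(h(nil,3,cons(h(3,5,5),n)),h(cons(h(3,5,5),n),3,cons(cons(cons(5,3),cons(cons(h(3,5,5),n),M)),n)),h(m,cons(M,m),n)).
Decompose h/3: n = P,  cons(B,P) = M,  B = h(P,zero,cons(P,5)).
Bind P := n; substituting into the remaining equations gives: cons(B,n) = M,  B = h(n,zero,cons(n,5)).
Bind M := cons(B,n); no other remaining equation mentions M. Substituting into the earlier bindings gives W := cons(cons(cons(5,3),cons(cons(h(3,5,5),n),cons(B,n))),n), X1 := h(h(nil,3,cons(h(3,5,5),n)),h(cons(h(3,5,5),n),3,cons(cons(cons(5,3),cons(cons(h(3,5,5),n),cons(B,n))),n)),h(m,cons(cons(B,n),m),n)), L := cons(cons(5,3),cons(cons(h(3,5,5),n),cons(B,n))), T := cons(cons(5,3),cons(cons(h(3,5,5),n),cons(B,n))), U := cons(cons(B,n),m).
Bind B := h(n,zero,cons(n,5)). Substituting into the earlier bindings gives W := cons(cons(cons(5,3),cons(cons(h(3,5,5),n),cons(h(n,zero,cons(n,5)),n))),n), X1 := h(h(nil,3,cons(h(3,5,5),n)),h(cons(h(3,5,5),n),3,cons(cons(cons(5,3),cons(cons(h(3,5,5),n),cons(h(n,zero,cons(n,5)),n))),n)),h(m,cons(cons(h(n,zero,cons(n,5)),n),m),n)), L := cons(cons(5,3),cons(cons(h(3,5,5),n),cons(h(n,zero,cons(n,5)),n))), T := cons(cons(5,3),cons(cons(h(3,5,5),n),cons(h(n,zero,cons(n,5)),n))), U := cons(cons(h(n,zero,cons(n,5)),n),m), M := cons(h(n,zero,cons(n,5)),n).
No equations remain and no clash or occurs-check failure arose, so a unifier exists.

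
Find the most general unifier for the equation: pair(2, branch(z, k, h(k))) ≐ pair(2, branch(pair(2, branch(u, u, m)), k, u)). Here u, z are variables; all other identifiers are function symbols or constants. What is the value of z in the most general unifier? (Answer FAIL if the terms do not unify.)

pair(2, branch(h(k), h(k), m))

Decompose pair/2: 2 ≐ 2,  branch(z, k, h(k)) ≐ branch(pair(2, branch(u, u, m)), k, u).
Delete trivial equation 2 ≐ 2.
Decompose branch/3: z ≐ pair(2, branch(u, u, m)),  k ≐ k,  h(k) ≐ u.
Bind z := pair(2, branch(u, u, m)); no other remaining equation mentions z.
Delete trivial equation k ≐ k.
Bind u := h(k). Substituting into the earlier binding gives z := pair(2, branch(h(k), h(k), m)).
MGU = { z -> pair(2, branch(h(k), h(k), m)), u -> h(k) }, so z -> pair(2, branch(h(k), h(k), m)).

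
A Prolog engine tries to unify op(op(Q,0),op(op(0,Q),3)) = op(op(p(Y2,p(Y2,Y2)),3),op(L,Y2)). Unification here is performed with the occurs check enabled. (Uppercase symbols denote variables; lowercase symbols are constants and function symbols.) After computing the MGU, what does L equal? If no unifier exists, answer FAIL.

FAIL

Decompose op/2: op(Q,0) = op(p(Y2,p(Y2,Y2)),3),  op(op(0,Q),3) = op(L,Y2).
Decompose op/2: Q = p(Y2,p(Y2,Y2)),  0 = 3.
Bind Q := p(Y2,p(Y2,Y2)); substituting into the one remaining equation that mentions Q gives: op(op(0,p(Y2,p(Y2,Y2))),3) = op(L,Y2).
Clash: constants 0 and 3 differ; no unifier exists.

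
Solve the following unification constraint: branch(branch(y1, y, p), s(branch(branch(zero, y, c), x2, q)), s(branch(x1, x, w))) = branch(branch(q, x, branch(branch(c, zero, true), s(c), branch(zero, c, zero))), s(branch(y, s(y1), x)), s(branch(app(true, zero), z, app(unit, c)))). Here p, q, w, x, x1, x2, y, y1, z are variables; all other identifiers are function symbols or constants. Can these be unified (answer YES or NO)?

Decompose branch/3: branch(y1, y, p) = branch(q, x, branch(branch(c, zero, true), s(c), branch(zero, c, zero))),  s(branch(branch(zero, y, c), x2, q)) = s(branch(y, s(y1), x)),  s(branch(x1, x, w)) = s(branch(app(true, zero), z, app(unit, c))).
Decompose branch/3: y1 = q,  y = x,  p = branch(branch(c, zero, true), s(c), branch(zero, c, zero)).
Bind y1 := q; substituting into the one remaining equation that mentions y1 gives: s(branch(branch(zero, y, c), x2, q)) = s(branch(y, s(q), x)).
Bind y := x; substituting into the one remaining equation that mentions y gives: s(branch(branch(zero, x, c), x2, q)) = s(branch(x, s(q), x)).
Bind p := branch(branch(c, zero, true), s(c), branch(zero, c, zero)); no other remaining equation mentions p.
Decompose s/1: branch(branch(zero, x, c), x2, q) = branch(x, s(q), x).
Decompose branch/3: branch(zero, x, c) = x,  x2 = s(q),  q = x.
Occurs check fails: x occurs in branch(zero, x, c); the equation x = branch(zero, x, c) has no finite solution.

NO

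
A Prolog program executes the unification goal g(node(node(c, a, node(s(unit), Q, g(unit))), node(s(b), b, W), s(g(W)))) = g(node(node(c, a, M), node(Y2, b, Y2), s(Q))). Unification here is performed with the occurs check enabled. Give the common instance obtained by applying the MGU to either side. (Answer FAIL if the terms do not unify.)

g(node(node(c, a, node(s(unit), g(s(b)), g(unit))), node(s(b), b, s(b)), s(g(s(b)))))

Decompose g/1: node(node(c, a, node(s(unit), Q, g(unit))), node(s(b), b, W), s(g(W))) = node(node(c, a, M), node(Y2, b, Y2), s(Q)).
Decompose node/3: node(c, a, node(s(unit), Q, g(unit))) = node(c, a, M),  node(s(b), b, W) = node(Y2, b, Y2),  s(g(W)) = s(Q).
Decompose node/3: c = c,  a = a,  node(s(unit), Q, g(unit)) = M.
Delete trivial equation c = c.
Delete trivial equation a = a.
Bind M := node(s(unit), Q, g(unit)); no other remaining equation mentions M.
Decompose node/3: s(b) = Y2,  b = b,  W = Y2.
Bind Y2 := s(b); substituting into the one remaining equation that mentions Y2 gives: W = s(b).
Delete trivial equation b = b.
Bind W := s(b); substituting into the remaining equation gives: s(g(s(b))) = s(Q).
Decompose s/1: g(s(b)) = Q.
Bind Q := g(s(b)). Substituting into the earlier binding gives M := node(s(unit), g(s(b)), g(unit)).
Applying the MGU to either side gives g(node(node(c, a, node(s(unit), g(s(b)), g(unit))), node(s(b), b, s(b)), s(g(s(b))))).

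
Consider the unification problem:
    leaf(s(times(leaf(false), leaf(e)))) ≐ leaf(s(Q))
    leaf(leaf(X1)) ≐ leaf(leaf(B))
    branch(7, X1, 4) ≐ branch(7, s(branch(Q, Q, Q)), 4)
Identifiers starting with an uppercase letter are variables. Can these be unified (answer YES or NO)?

YES

Decompose leaf/1: s(times(leaf(false), leaf(e))) ≐ s(Q).
Decompose s/1: times(leaf(false), leaf(e)) ≐ Q.
Bind Q := times(leaf(false), leaf(e)); substituting into the one remaining equation that mentions Q gives: branch(7, X1, 4) ≐ branch(7, s(branch(times(leaf(false), leaf(e)), times(leaf(false), leaf(e)), times(leaf(false), leaf(e)))), 4).
Decompose leaf/1: leaf(X1) ≐ leaf(B).
Decompose leaf/1: X1 ≐ B.
Bind X1 := B; substituting into the remaining equation gives: branch(7, B, 4) ≐ branch(7, s(branch(times(leaf(false), leaf(e)), times(leaf(false), leaf(e)), times(leaf(false), leaf(e)))), 4).
Decompose branch/3: 7 ≐ 7,  B ≐ s(branch(times(leaf(false), leaf(e)), times(leaf(false), leaf(e)), times(leaf(false), leaf(e)))),  4 ≐ 4.
Delete trivial equation 7 ≐ 7.
Bind B := s(branch(times(leaf(false), leaf(e)), times(leaf(false), leaf(e)), times(leaf(false), leaf(e)))); no other remaining equation mentions B. Substituting into the earlier binding gives X1 := s(branch(times(leaf(false), leaf(e)), times(leaf(false), leaf(e)), times(leaf(false), leaf(e)))).
Delete trivial equation 4 ≐ 4.
No equations remain and no clash or occurs-check failure arose, so a unifier exists.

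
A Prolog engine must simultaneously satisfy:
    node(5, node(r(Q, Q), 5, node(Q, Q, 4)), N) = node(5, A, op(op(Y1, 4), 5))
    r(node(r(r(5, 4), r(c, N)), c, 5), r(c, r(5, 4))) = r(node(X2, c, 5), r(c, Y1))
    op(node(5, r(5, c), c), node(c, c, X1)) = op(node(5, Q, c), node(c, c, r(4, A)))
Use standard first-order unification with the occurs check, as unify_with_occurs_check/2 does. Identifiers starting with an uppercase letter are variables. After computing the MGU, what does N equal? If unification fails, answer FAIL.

op(op(r(5, 4), 4), 5)

Decompose node/3: 5 = 5,  node(r(Q, Q), 5, node(Q, Q, 4)) = A,  N = op(op(Y1, 4), 5).
Delete trivial equation 5 = 5.
Bind A := node(r(Q, Q), 5, node(Q, Q, 4)); substituting into the one remaining equation that mentions A gives: op(node(5, r(5, c), c), node(c, c, X1)) = op(node(5, Q, c), node(c, c, r(4, node(r(Q, Q), 5, node(Q, Q, 4))))).
Bind N := op(op(Y1, 4), 5); substituting into the one remaining equation that mentions N gives: r(node(r(r(5, 4), r(c, op(op(Y1, 4), 5))), c, 5), r(c, r(5, 4))) = r(node(X2, c, 5), r(c, Y1)).
Decompose r/2: node(r(r(5, 4), r(c, op(op(Y1, 4), 5))), c, 5) = node(X2, c, 5),  r(c, r(5, 4)) = r(c, Y1).
Decompose node/3: r(r(5, 4), r(c, op(op(Y1, 4), 5))) = X2,  c = c,  5 = 5.
Bind X2 := r(r(5, 4), r(c, op(op(Y1, 4), 5))); no other remaining equation mentions X2.
Delete trivial equation c = c.
Delete trivial equation 5 = 5.
Decompose r/2: c = c,  r(5, 4) = Y1.
Delete trivial equation c = c.
Bind Y1 := r(5, 4); no other remaining equation mentions Y1. Substituting into the earlier bindings gives N := op(op(r(5, 4), 4), 5), X2 := r(r(5, 4), r(c, op(op(r(5, 4), 4), 5))).
Decompose op/2: node(5, r(5, c), c) = node(5, Q, c),  node(c, c, X1) = node(c, c, r(4, node(r(Q, Q), 5, node(Q, Q, 4)))).
Decompose node/3: 5 = 5,  r(5, c) = Q,  c = c.
Delete trivial equation 5 = 5.
Bind Q := r(5, c); substituting into the one remaining equation that mentions Q gives: node(c, c, X1) = node(c, c, r(4, node(r(r(5, c), r(5, c)), 5, node(r(5, c), r(5, c), 4)))). Substituting into the earlier binding gives A := node(r(r(5, c), r(5, c)), 5, node(r(5, c), r(5, c), 4)).
Delete trivial equation c = c.
Decompose node/3: c = c,  c = c,  X1 = r(4, node(r(r(5, c), r(5, c)), 5, node(r(5, c), r(5, c), 4))).
Delete trivial equation c = c.
Delete trivial equation c = c.
Bind X1 := r(4, node(r(r(5, c), r(5, c)), 5, node(r(5, c), r(5, c), 4))).
MGU = { A = node(r(r(5, c), r(5, c)), 5, node(r(5, c), r(5, c), 4)), N = op(op(r(5, 4), 4), 5), X2 = r(r(5, 4), r(c, op(op(r(5, 4), 4), 5))), Y1 = r(5, 4), Q = r(5, c), X1 = r(4, node(r(r(5, c), r(5, c)), 5, node(r(5, c), r(5, c), 4))) }, so N = op(op(r(5, 4), 4), 5).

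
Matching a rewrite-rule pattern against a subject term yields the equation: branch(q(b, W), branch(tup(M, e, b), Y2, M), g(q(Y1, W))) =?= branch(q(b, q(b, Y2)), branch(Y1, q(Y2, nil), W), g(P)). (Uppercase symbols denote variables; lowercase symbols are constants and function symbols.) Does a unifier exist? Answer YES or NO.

Decompose branch/3: q(b, W) =?= q(b, q(b, Y2)),  branch(tup(M, e, b), Y2, M) =?= branch(Y1, q(Y2, nil), W),  g(q(Y1, W)) =?= g(P).
Decompose q/2: b =?= b,  W =?= q(b, Y2).
Delete trivial equation b =?= b.
Bind W := q(b, Y2); substituting into the remaining equations gives: branch(tup(M, e, b), Y2, M) =?= branch(Y1, q(Y2, nil), q(b, Y2)),  g(q(Y1, q(b, Y2))) =?= g(P).
Decompose branch/3: tup(M, e, b) =?= Y1,  Y2 =?= q(Y2, nil),  M =?= q(b, Y2).
Bind Y1 := tup(M, e, b); substituting into the one remaining equation that mentions Y1 gives: g(q(tup(M, e, b), q(b, Y2))) =?= g(P).
Occurs check fails: Y2 occurs in q(Y2, nil); the equation Y2 =?= q(Y2, nil) has no finite solution.

NO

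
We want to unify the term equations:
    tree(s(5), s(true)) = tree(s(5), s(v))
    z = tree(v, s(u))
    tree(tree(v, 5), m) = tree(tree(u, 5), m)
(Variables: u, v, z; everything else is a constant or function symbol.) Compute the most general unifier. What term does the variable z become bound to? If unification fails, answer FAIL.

Decompose tree/2: s(5) = s(5),  s(true) = s(v).
Delete trivial equation s(5) = s(5).
Decompose s/1: true = v.
Bind v := true; substituting into the remaining equations gives: z = tree(true, s(u)),  tree(tree(true, 5), m) = tree(tree(u, 5), m).
Bind z := tree(true, s(u)); no other remaining equation mentions z.
Decompose tree/2: tree(true, 5) = tree(u, 5),  m = m.
Decompose tree/2: true = u,  5 = 5.
Bind u := true; no other remaining equation mentions u. Substituting into the earlier binding gives z := tree(true, s(true)).
Delete trivial equation 5 = 5.
Delete trivial equation m = m.
MGU = { v := true, z := tree(true, s(true)), u := true }, so z := tree(true, s(true)).

tree(true, s(true))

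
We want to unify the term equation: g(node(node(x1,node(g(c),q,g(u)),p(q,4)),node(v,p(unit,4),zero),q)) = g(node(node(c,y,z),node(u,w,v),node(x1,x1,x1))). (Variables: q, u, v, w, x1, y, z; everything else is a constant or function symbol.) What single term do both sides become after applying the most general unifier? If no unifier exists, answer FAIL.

g(node(node(c,node(g(c),node(c,c,c),g(zero)),p(node(c,c,c),4)),node(zero,p(unit,4),zero),node(c,c,c)))

Decompose g/1: node(node(x1,node(g(c),q,g(u)),p(q,4)),node(v,p(unit,4),zero),q) = node(node(c,y,z),node(u,w,v),node(x1,x1,x1)).
Decompose node/3: node(x1,node(g(c),q,g(u)),p(q,4)) = node(c,y,z),  node(v,p(unit,4),zero) = node(u,w,v),  q = node(x1,x1,x1).
Decompose node/3: x1 = c,  node(g(c),q,g(u)) = y,  p(q,4) = z.
Bind x1 := c; substituting into the one remaining equation that mentions x1 gives: q = node(c,c,c).
Bind y := node(g(c),q,g(u)); no other remaining equation mentions y.
Bind z := p(q,4); no other remaining equation mentions z.
Decompose node/3: v = u,  p(unit,4) = w,  zero = v.
Bind v := u; substituting into the one remaining equation that mentions v gives: zero = u.
Bind w := p(unit,4); no other remaining equation mentions w.
Bind u := zero; no other remaining equation mentions u. Substituting into the earlier bindings gives y := node(g(c),q,g(zero)), v := zero.
Bind q := node(c,c,c). Substituting into the earlier bindings gives y := node(g(c),node(c,c,c),g(zero)), z := p(node(c,c,c),4).
Applying the MGU to either side gives g(node(node(c,node(g(c),node(c,c,c),g(zero)),p(node(c,c,c),4)),node(zero,p(unit,4),zero),node(c,c,c))).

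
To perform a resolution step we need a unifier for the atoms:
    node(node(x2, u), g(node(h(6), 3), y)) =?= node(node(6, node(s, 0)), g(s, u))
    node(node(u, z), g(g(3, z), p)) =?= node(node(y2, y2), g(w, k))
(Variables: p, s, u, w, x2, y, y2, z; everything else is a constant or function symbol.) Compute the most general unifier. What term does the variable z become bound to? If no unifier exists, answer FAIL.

Decompose node/2: node(x2, u) =?= node(6, node(s, 0)),  g(node(h(6), 3), y) =?= g(s, u).
Decompose node/2: x2 =?= 6,  u =?= node(s, 0).
Bind x2 := 6; no other remaining equation mentions x2.
Bind u := node(s, 0); substituting into the remaining equations gives: g(node(h(6), 3), y) =?= g(s, node(s, 0)),  node(node(node(s, 0), z), g(g(3, z), p)) =?= node(node(y2, y2), g(w, k)).
Decompose g/2: node(h(6), 3) =?= s,  y =?= node(s, 0).
Bind s := node(h(6), 3); substituting into the remaining equations gives: y =?= node(node(h(6), 3), 0),  node(node(node(node(h(6), 3), 0), z), g(g(3, z), p)) =?= node(node(y2, y2), g(w, k)). Substituting into the earlier binding gives u := node(node(h(6), 3), 0).
Bind y := node(node(h(6), 3), 0); no other remaining equation mentions y.
Decompose node/2: node(node(node(h(6), 3), 0), z) =?= node(y2, y2),  g(g(3, z), p) =?= g(w, k).
Decompose node/2: node(node(h(6), 3), 0) =?= y2,  z =?= y2.
Bind y2 := node(node(h(6), 3), 0); substituting into the one remaining equation that mentions y2 gives: z =?= node(node(h(6), 3), 0).
Bind z := node(node(h(6), 3), 0); substituting into the remaining equation gives: g(g(3, node(node(h(6), 3), 0)), p) =?= g(w, k).
Decompose g/2: g(3, node(node(h(6), 3), 0)) =?= w,  p =?= k.
Bind w := g(3, node(node(h(6), 3), 0)); no other remaining equation mentions w.
Bind p := k.
MGU = { x2 -> 6, u -> node(node(h(6), 3), 0), s -> node(h(6), 3), y -> node(node(h(6), 3), 0), y2 -> node(node(h(6), 3), 0), z -> node(node(h(6), 3), 0), w -> g(3, node(node(h(6), 3), 0)), p -> k }, so z -> node(node(h(6), 3), 0).

node(node(h(6), 3), 0)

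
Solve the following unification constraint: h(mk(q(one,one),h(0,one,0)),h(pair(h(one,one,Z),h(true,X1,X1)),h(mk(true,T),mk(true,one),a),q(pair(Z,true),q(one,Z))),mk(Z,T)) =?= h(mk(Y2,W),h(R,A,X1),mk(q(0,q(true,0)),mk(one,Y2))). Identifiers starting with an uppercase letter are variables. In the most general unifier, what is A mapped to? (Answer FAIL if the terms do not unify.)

h(mk(true,mk(one,q(one,one))),mk(true,one),a)

Decompose h/3: mk(q(one,one),h(0,one,0)) =?= mk(Y2,W),  h(pair(h(one,one,Z),h(true,X1,X1)),h(mk(true,T),mk(true,one),a),q(pair(Z,true),q(one,Z))) =?= h(R,A,X1),  mk(Z,T) =?= mk(q(0,q(true,0)),mk(one,Y2)).
Decompose mk/2: q(one,one) =?= Y2,  h(0,one,0) =?= W.
Bind Y2 := q(one,one); substituting into the one remaining equation that mentions Y2 gives: mk(Z,T) =?= mk(q(0,q(true,0)),mk(one,q(one,one))).
Bind W := h(0,one,0); no other remaining equation mentions W.
Decompose h/3: pair(h(one,one,Z),h(true,X1,X1)) =?= R,  h(mk(true,T),mk(true,one),a) =?= A,  q(pair(Z,true),q(one,Z)) =?= X1.
Bind R := pair(h(one,one,Z),h(true,X1,X1)); no other remaining equation mentions R.
Bind A := h(mk(true,T),mk(true,one),a); no other remaining equation mentions A.
Bind X1 := q(pair(Z,true),q(one,Z)); no other remaining equation mentions X1. Substituting into the earlier binding gives R := pair(h(one,one,Z),h(true,q(pair(Z,true),q(one,Z)),q(pair(Z,true),q(one,Z)))).
Decompose mk/2: Z =?= q(0,q(true,0)),  T =?= mk(one,q(one,one)).
Bind Z := q(0,q(true,0)); no other remaining equation mentions Z. Substituting into the earlier bindings gives R := pair(h(one,one,q(0,q(true,0))),h(true,q(pair(q(0,q(true,0)),true),q(one,q(0,q(true,0)))),q(pair(q(0,q(true,0)),true),q(one,q(0,q(true,0)))))), X1 := q(pair(q(0,q(true,0)),true),q(one,q(0,q(true,0)))).
Bind T := mk(one,q(one,one)). Substituting into the earlier binding gives A := h(mk(true,mk(one,q(one,one))),mk(true,one),a).
MGU = { Y2 -> q(one,one), W -> h(0,one,0), R -> pair(h(one,one,q(0,q(true,0))),h(true,q(pair(q(0,q(true,0)),true),q(one,q(0,q(true,0)))),q(pair(q(0,q(true,0)),true),q(one,q(0,q(true,0)))))), A -> h(mk(true,mk(one,q(one,one))),mk(true,one),a), X1 -> q(pair(q(0,q(true,0)),true),q(one,q(0,q(true,0)))), Z -> q(0,q(true,0)), T -> mk(one,q(one,one)) }, so A -> h(mk(true,mk(one,q(one,one))),mk(true,one),a).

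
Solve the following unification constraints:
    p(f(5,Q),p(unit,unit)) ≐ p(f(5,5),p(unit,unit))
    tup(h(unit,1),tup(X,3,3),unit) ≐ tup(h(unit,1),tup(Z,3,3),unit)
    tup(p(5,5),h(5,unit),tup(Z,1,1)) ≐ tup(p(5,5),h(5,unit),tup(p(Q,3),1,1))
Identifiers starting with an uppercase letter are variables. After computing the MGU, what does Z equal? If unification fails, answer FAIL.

Decompose p/2: f(5,Q) ≐ f(5,5),  p(unit,unit) ≐ p(unit,unit).
Decompose f/2: 5 ≐ 5,  Q ≐ 5.
Delete trivial equation 5 ≐ 5.
Bind Q := 5; substituting into the one remaining equation that mentions Q gives: tup(p(5,5),h(5,unit),tup(Z,1,1)) ≐ tup(p(5,5),h(5,unit),tup(p(5,3),1,1)).
Delete trivial equation p(unit,unit) ≐ p(unit,unit).
Decompose tup/3: h(unit,1) ≐ h(unit,1),  tup(X,3,3) ≐ tup(Z,3,3),  unit ≐ unit.
Delete trivial equation h(unit,1) ≐ h(unit,1).
Decompose tup/3: X ≐ Z,  3 ≐ 3,  3 ≐ 3.
Bind X := Z; no other remaining equation mentions X.
Delete trivial equation 3 ≐ 3.
Delete trivial equation 3 ≐ 3.
Delete trivial equation unit ≐ unit.
Decompose tup/3: p(5,5) ≐ p(5,5),  h(5,unit) ≐ h(5,unit),  tup(Z,1,1) ≐ tup(p(5,3),1,1).
Delete trivial equation p(5,5) ≐ p(5,5).
Delete trivial equation h(5,unit) ≐ h(5,unit).
Decompose tup/3: Z ≐ p(5,3),  1 ≐ 1,  1 ≐ 1.
Bind Z := p(5,3); no other remaining equation mentions Z. Substituting into the earlier binding gives X := p(5,3).
Delete trivial equation 1 ≐ 1.
Delete trivial equation 1 ≐ 1.
MGU = { Q ↦ 5, X ↦ p(5,3), Z ↦ p(5,3) }, so Z ↦ p(5,3).

p(5,3)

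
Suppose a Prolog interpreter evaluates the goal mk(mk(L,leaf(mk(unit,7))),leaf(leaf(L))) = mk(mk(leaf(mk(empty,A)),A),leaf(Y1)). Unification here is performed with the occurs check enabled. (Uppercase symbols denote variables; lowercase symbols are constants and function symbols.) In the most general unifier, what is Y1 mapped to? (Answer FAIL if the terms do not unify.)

Decompose mk/2: mk(L,leaf(mk(unit,7))) = mk(leaf(mk(empty,A)),A),  leaf(leaf(L)) = leaf(Y1).
Decompose mk/2: L = leaf(mk(empty,A)),  leaf(mk(unit,7)) = A.
Bind L := leaf(mk(empty,A)); substituting into the one remaining equation that mentions L gives: leaf(leaf(leaf(mk(empty,A)))) = leaf(Y1).
Bind A := leaf(mk(unit,7)); substituting into the remaining equation gives: leaf(leaf(leaf(mk(empty,leaf(mk(unit,7)))))) = leaf(Y1). Substituting into the earlier binding gives L := leaf(mk(empty,leaf(mk(unit,7)))).
Decompose leaf/1: leaf(leaf(mk(empty,leaf(mk(unit,7))))) = Y1.
Bind Y1 := leaf(leaf(mk(empty,leaf(mk(unit,7))))).
MGU = { L ↦ leaf(mk(empty,leaf(mk(unit,7)))), A ↦ leaf(mk(unit,7)), Y1 ↦ leaf(leaf(mk(empty,leaf(mk(unit,7))))) }, so Y1 ↦ leaf(leaf(mk(empty,leaf(mk(unit,7))))).

leaf(leaf(mk(empty,leaf(mk(unit,7)))))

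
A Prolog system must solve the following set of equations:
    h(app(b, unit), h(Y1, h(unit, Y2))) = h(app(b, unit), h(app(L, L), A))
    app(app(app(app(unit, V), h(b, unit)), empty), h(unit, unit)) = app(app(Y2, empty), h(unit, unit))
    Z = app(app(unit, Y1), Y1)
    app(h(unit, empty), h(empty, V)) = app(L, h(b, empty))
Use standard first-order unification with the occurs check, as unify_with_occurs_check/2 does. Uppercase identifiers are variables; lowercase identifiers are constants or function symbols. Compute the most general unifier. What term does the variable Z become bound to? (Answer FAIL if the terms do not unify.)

Decompose h/2: app(b, unit) = app(b, unit),  h(Y1, h(unit, Y2)) = h(app(L, L), A).
Delete trivial equation app(b, unit) = app(b, unit).
Decompose h/2: Y1 = app(L, L),  h(unit, Y2) = A.
Bind Y1 := app(L, L); substituting into the one remaining equation that mentions Y1 gives: Z = app(app(unit, app(L, L)), app(L, L)).
Bind A := h(unit, Y2); no other remaining equation mentions A.
Decompose app/2: app(app(app(unit, V), h(b, unit)), empty) = app(Y2, empty),  h(unit, unit) = h(unit, unit).
Decompose app/2: app(app(unit, V), h(b, unit)) = Y2,  empty = empty.
Bind Y2 := app(app(unit, V), h(b, unit)); no other remaining equation mentions Y2. Substituting into the earlier binding gives A := h(unit, app(app(unit, V), h(b, unit))).
Delete trivial equation empty = empty.
Delete trivial equation h(unit, unit) = h(unit, unit).
Bind Z := app(app(unit, app(L, L)), app(L, L)); no other remaining equation mentions Z.
Decompose app/2: h(unit, empty) = L,  h(empty, V) = h(b, empty).
Bind L := h(unit, empty); no other remaining equation mentions L. Substituting into the earlier bindings gives Y1 := app(h(unit, empty), h(unit, empty)), Z := app(app(unit, app(h(unit, empty), h(unit, empty))), app(h(unit, empty), h(unit, empty))).
Decompose h/2: empty = b,  V = empty.
Clash: constants empty and b differ; no unifier exists.

FAIL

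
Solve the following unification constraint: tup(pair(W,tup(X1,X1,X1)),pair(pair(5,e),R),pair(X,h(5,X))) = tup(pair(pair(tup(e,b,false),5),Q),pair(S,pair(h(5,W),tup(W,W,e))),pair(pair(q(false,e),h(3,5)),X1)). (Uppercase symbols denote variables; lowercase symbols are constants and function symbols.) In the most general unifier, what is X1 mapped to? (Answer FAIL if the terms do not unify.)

Decompose tup/3: pair(W,tup(X1,X1,X1)) = pair(pair(tup(e,b,false),5),Q),  pair(pair(5,e),R) = pair(S,pair(h(5,W),tup(W,W,e))),  pair(X,h(5,X)) = pair(pair(q(false,e),h(3,5)),X1).
Decompose pair/2: W = pair(tup(e,b,false),5),  tup(X1,X1,X1) = Q.
Bind W := pair(tup(e,b,false),5); substituting into the one remaining equation that mentions W gives: pair(pair(5,e),R) = pair(S,pair(h(5,pair(tup(e,b,false),5)),tup(pair(tup(e,b,false),5),pair(tup(e,b,false),5),e))).
Bind Q := tup(X1,X1,X1); no other remaining equation mentions Q.
Decompose pair/2: pair(5,e) = S,  R = pair(h(5,pair(tup(e,b,false),5)),tup(pair(tup(e,b,false),5),pair(tup(e,b,false),5),e)).
Bind S := pair(5,e); no other remaining equation mentions S.
Bind R := pair(h(5,pair(tup(e,b,false),5)),tup(pair(tup(e,b,false),5),pair(tup(e,b,false),5),e)); no other remaining equation mentions R.
Decompose pair/2: X = pair(q(false,e),h(3,5)),  h(5,X) = X1.
Bind X := pair(q(false,e),h(3,5)); substituting into the remaining equation gives: h(5,pair(q(false,e),h(3,5))) = X1.
Bind X1 := h(5,pair(q(false,e),h(3,5))). Substituting into the earlier binding gives Q := tup(h(5,pair(q(false,e),h(3,5))),h(5,pair(q(false,e),h(3,5))),h(5,pair(q(false,e),h(3,5)))).
MGU = { W := pair(tup(e,b,false),5), Q := tup(h(5,pair(q(false,e),h(3,5))),h(5,pair(q(false,e),h(3,5))),h(5,pair(q(false,e),h(3,5)))), S := pair(5,e), R := pair(h(5,pair(tup(e,b,false),5)),tup(pair(tup(e,b,false),5),pair(tup(e,b,false),5),e)), X := pair(q(false,e),h(3,5)), X1 := h(5,pair(q(false,e),h(3,5))) }, so X1 := h(5,pair(q(false,e),h(3,5))).

h(5,pair(q(false,e),h(3,5)))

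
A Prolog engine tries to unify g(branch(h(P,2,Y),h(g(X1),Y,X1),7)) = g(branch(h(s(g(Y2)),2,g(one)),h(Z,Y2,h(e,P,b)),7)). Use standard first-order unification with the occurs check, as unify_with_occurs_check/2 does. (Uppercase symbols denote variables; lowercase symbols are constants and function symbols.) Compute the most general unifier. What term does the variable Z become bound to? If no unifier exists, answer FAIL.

Decompose g/1: branch(h(P,2,Y),h(g(X1),Y,X1),7) = branch(h(s(g(Y2)),2,g(one)),h(Z,Y2,h(e,P,b)),7).
Decompose branch/3: h(P,2,Y) = h(s(g(Y2)),2,g(one)),  h(g(X1),Y,X1) = h(Z,Y2,h(e,P,b)),  7 = 7.
Decompose h/3: P = s(g(Y2)),  2 = 2,  Y = g(one).
Bind P := s(g(Y2)); substituting into the one remaining equation that mentions P gives: h(g(X1),Y,X1) = h(Z,Y2,h(e,s(g(Y2)),b)).
Delete trivial equation 2 = 2.
Bind Y := g(one); substituting into the one remaining equation that mentions Y gives: h(g(X1),g(one),X1) = h(Z,Y2,h(e,s(g(Y2)),b)).
Decompose h/3: g(X1) = Z,  g(one) = Y2,  X1 = h(e,s(g(Y2)),b).
Bind Z := g(X1); no other remaining equation mentions Z.
Bind Y2 := g(one); substituting into the one remaining equation that mentions Y2 gives: X1 = h(e,s(g(g(one))),b). Substituting into the earlier binding gives P := s(g(g(one))).
Bind X1 := h(e,s(g(g(one))),b); no other remaining equation mentions X1. Substituting into the earlier binding gives Z := g(h(e,s(g(g(one))),b)).
Delete trivial equation 7 = 7.
MGU = { P -> s(g(g(one))), Y -> g(one), Z -> g(h(e,s(g(g(one))),b)), Y2 -> g(one), X1 -> h(e,s(g(g(one))),b) }, so Z -> g(h(e,s(g(g(one))),b)).

g(h(e,s(g(g(one))),b))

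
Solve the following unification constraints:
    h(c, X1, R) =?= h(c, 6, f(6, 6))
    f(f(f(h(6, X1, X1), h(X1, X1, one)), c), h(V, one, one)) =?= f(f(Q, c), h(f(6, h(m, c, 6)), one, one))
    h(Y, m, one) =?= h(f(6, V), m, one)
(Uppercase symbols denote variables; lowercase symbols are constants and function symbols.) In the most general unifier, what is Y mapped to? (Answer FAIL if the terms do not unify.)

f(6, f(6, h(m, c, 6)))

Decompose h/3: c =?= c,  X1 =?= 6,  R =?= f(6, 6).
Delete trivial equation c =?= c.
Bind X1 := 6; substituting into the one remaining equation that mentions X1 gives: f(f(f(h(6, 6, 6), h(6, 6, one)), c), h(V, one, one)) =?= f(f(Q, c), h(f(6, h(m, c, 6)), one, one)).
Bind R := f(6, 6); no other remaining equation mentions R.
Decompose f/2: f(f(h(6, 6, 6), h(6, 6, one)), c) =?= f(Q, c),  h(V, one, one) =?= h(f(6, h(m, c, 6)), one, one).
Decompose f/2: f(h(6, 6, 6), h(6, 6, one)) =?= Q,  c =?= c.
Bind Q := f(h(6, 6, 6), h(6, 6, one)); no other remaining equation mentions Q.
Delete trivial equation c =?= c.
Decompose h/3: V =?= f(6, h(m, c, 6)),  one =?= one,  one =?= one.
Bind V := f(6, h(m, c, 6)); substituting into the one remaining equation that mentions V gives: h(Y, m, one) =?= h(f(6, f(6, h(m, c, 6))), m, one).
Delete trivial equation one =?= one.
Delete trivial equation one =?= one.
Decompose h/3: Y =?= f(6, f(6, h(m, c, 6))),  m =?= m,  one =?= one.
Bind Y := f(6, f(6, h(m, c, 6))); no other remaining equation mentions Y.
Delete trivial equation m =?= m.
Delete trivial equation one =?= one.
MGU = { X1 := 6, R := f(6, 6), Q := f(h(6, 6, 6), h(6, 6, one)), V := f(6, h(m, c, 6)), Y := f(6, f(6, h(m, c, 6))) }, so Y := f(6, f(6, h(m, c, 6))).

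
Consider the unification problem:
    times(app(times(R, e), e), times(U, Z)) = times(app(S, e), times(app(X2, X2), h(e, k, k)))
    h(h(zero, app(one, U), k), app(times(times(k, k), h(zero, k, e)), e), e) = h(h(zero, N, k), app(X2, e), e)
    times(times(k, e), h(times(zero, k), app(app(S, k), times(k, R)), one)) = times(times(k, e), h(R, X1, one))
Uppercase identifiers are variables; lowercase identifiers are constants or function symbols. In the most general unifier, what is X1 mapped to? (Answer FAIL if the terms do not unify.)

Decompose times/2: app(times(R, e), e) = app(S, e),  times(U, Z) = times(app(X2, X2), h(e, k, k)).
Decompose app/2: times(R, e) = S,  e = e.
Bind S := times(R, e); substituting into the one remaining equation that mentions S gives: times(times(k, e), h(times(zero, k), app(app(times(R, e), k), times(k, R)), one)) = times(times(k, e), h(R, X1, one)).
Delete trivial equation e = e.
Decompose times/2: U = app(X2, X2),  Z = h(e, k, k).
Bind U := app(X2, X2); substituting into the one remaining equation that mentions U gives: h(h(zero, app(one, app(X2, X2)), k), app(times(times(k, k), h(zero, k, e)), e), e) = h(h(zero, N, k), app(X2, e), e).
Bind Z := h(e, k, k); no other remaining equation mentions Z.
Decompose h/3: h(zero, app(one, app(X2, X2)), k) = h(zero, N, k),  app(times(times(k, k), h(zero, k, e)), e) = app(X2, e),  e = e.
Decompose h/3: zero = zero,  app(one, app(X2, X2)) = N,  k = k.
Delete trivial equation zero = zero.
Bind N := app(one, app(X2, X2)); no other remaining equation mentions N.
Delete trivial equation k = k.
Decompose app/2: times(times(k, k), h(zero, k, e)) = X2,  e = e.
Bind X2 := times(times(k, k), h(zero, k, e)); no other remaining equation mentions X2. Substituting into the earlier bindings gives U := app(times(times(k, k), h(zero, k, e)), times(times(k, k), h(zero, k, e))), N := app(one, app(times(times(k, k), h(zero, k, e)), times(times(k, k), h(zero, k, e)))).
Delete trivial equation e = e.
Delete trivial equation e = e.
Decompose times/2: times(k, e) = times(k, e),  h(times(zero, k), app(app(times(R, e), k), times(k, R)), one) = h(R, X1, one).
Delete trivial equation times(k, e) = times(k, e).
Decompose h/3: times(zero, k) = R,  app(app(times(R, e), k), times(k, R)) = X1,  one = one.
Bind R := times(zero, k); substituting into the one remaining equation that mentions R gives: app(app(times(times(zero, k), e), k), times(k, times(zero, k))) = X1. Substituting into the earlier binding gives S := times(times(zero, k), e).
Bind X1 := app(app(times(times(zero, k), e), k), times(k, times(zero, k))); no other remaining equation mentions X1.
Delete trivial equation one = one.
MGU = { S := times(times(zero, k), e), U := app(times(times(k, k), h(zero, k, e)), times(times(k, k), h(zero, k, e))), Z := h(e, k, k), N := app(one, app(times(times(k, k), h(zero, k, e)), times(times(k, k), h(zero, k, e)))), X2 := times(times(k, k), h(zero, k, e)), R := times(zero, k), X1 := app(app(times(times(zero, k), e), k), times(k, times(zero, k))) }, so X1 := app(app(times(times(zero, k), e), k), times(k, times(zero, k))).

app(app(times(times(zero, k), e), k), times(k, times(zero, k)))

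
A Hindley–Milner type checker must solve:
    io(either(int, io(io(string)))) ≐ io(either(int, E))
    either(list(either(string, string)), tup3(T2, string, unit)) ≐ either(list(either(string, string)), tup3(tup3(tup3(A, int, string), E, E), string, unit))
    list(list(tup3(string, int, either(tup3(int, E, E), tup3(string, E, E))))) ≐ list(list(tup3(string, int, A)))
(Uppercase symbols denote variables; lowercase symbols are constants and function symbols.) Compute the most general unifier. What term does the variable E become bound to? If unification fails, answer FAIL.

io(io(string))

Decompose io/1: either(int, io(io(string))) ≐ either(int, E).
Decompose either/2: int ≐ int,  io(io(string)) ≐ E.
Delete trivial equation int ≐ int.
Bind E := io(io(string)); substituting into the remaining equations gives: either(list(either(string, string)), tup3(T2, string, unit)) ≐ either(list(either(string, string)), tup3(tup3(tup3(A, int, string), io(io(string)), io(io(string))), string, unit)),  list(list(tup3(string, int, either(tup3(int, io(io(string)), io(io(string))), tup3(string, io(io(string)), io(io(string))))))) ≐ list(list(tup3(string, int, A))).
Decompose either/2: list(either(string, string)) ≐ list(either(string, string)),  tup3(T2, string, unit) ≐ tup3(tup3(tup3(A, int, string), io(io(string)), io(io(string))), string, unit).
Delete trivial equation list(either(string, string)) ≐ list(either(string, string)).
Decompose tup3/3: T2 ≐ tup3(tup3(A, int, string), io(io(string)), io(io(string))),  string ≐ string,  unit ≐ unit.
Bind T2 := tup3(tup3(A, int, string), io(io(string)), io(io(string))); no other remaining equation mentions T2.
Delete trivial equation string ≐ string.
Delete trivial equation unit ≐ unit.
Decompose list/1: list(tup3(string, int, either(tup3(int, io(io(string)), io(io(string))), tup3(string, io(io(string)), io(io(string)))))) ≐ list(tup3(string, int, A)).
Decompose list/1: tup3(string, int, either(tup3(int, io(io(string)), io(io(string))), tup3(string, io(io(string)), io(io(string))))) ≐ tup3(string, int, A).
Decompose tup3/3: string ≐ string,  int ≐ int,  either(tup3(int, io(io(string)), io(io(string))), tup3(string, io(io(string)), io(io(string)))) ≐ A.
Delete trivial equation string ≐ string.
Delete trivial equation int ≐ int.
Bind A := either(tup3(int, io(io(string)), io(io(string))), tup3(string, io(io(string)), io(io(string)))). Substituting into the earlier binding gives T2 := tup3(tup3(either(tup3(int, io(io(string)), io(io(string))), tup3(string, io(io(string)), io(io(string)))), int, string), io(io(string)), io(io(string))).
MGU = { E ↦ io(io(string)), T2 ↦ tup3(tup3(either(tup3(int, io(io(string)), io(io(string))), tup3(string, io(io(string)), io(io(string)))), int, string), io(io(string)), io(io(string))), A ↦ either(tup3(int, io(io(string)), io(io(string))), tup3(string, io(io(string)), io(io(string)))) }, so E ↦ io(io(string)).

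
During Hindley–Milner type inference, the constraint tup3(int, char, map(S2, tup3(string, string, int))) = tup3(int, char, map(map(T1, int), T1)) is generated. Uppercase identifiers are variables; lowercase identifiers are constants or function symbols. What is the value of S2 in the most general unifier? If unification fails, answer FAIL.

Decompose tup3/3: int = int,  char = char,  map(S2, tup3(string, string, int)) = map(map(T1, int), T1).
Delete trivial equation int = int.
Delete trivial equation char = char.
Decompose map/2: S2 = map(T1, int),  tup3(string, string, int) = T1.
Bind S2 := map(T1, int); no other remaining equation mentions S2.
Bind T1 := tup3(string, string, int). Substituting into the earlier binding gives S2 := map(tup3(string, string, int), int).
MGU = { S2 := map(tup3(string, string, int), int), T1 := tup3(string, string, int) }, so S2 := map(tup3(string, string, int), int).

map(tup3(string, string, int), int)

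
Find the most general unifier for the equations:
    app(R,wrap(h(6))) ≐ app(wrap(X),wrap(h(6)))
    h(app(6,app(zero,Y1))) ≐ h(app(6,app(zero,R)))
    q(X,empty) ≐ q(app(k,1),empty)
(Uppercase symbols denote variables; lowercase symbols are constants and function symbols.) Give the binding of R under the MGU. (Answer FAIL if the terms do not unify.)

Decompose app/2: R ≐ wrap(X),  wrap(h(6)) ≐ wrap(h(6)).
Bind R := wrap(X); substituting into the one remaining equation that mentions R gives: h(app(6,app(zero,Y1))) ≐ h(app(6,app(zero,wrap(X)))).
Delete trivial equation wrap(h(6)) ≐ wrap(h(6)).
Decompose h/1: app(6,app(zero,Y1)) ≐ app(6,app(zero,wrap(X))).
Decompose app/2: 6 ≐ 6,  app(zero,Y1) ≐ app(zero,wrap(X)).
Delete trivial equation 6 ≐ 6.
Decompose app/2: zero ≐ zero,  Y1 ≐ wrap(X).
Delete trivial equation zero ≐ zero.
Bind Y1 := wrap(X); no other remaining equation mentions Y1.
Decompose q/2: X ≐ app(k,1),  empty ≐ empty.
Bind X := app(k,1); no other remaining equation mentions X. Substituting into the earlier bindings gives R := wrap(app(k,1)), Y1 := wrap(app(k,1)).
Delete trivial equation empty ≐ empty.
MGU = { R := wrap(app(k,1)), Y1 := wrap(app(k,1)), X := app(k,1) }, so R := wrap(app(k,1)).

wrap(app(k,1))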